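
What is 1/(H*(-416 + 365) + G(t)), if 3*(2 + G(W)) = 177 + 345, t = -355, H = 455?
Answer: -1/23033 ≈ -4.3416e-5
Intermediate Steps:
G(W) = 172 (G(W) = -2 + (177 + 345)/3 = -2 + (⅓)*522 = -2 + 174 = 172)
1/(H*(-416 + 365) + G(t)) = 1/(455*(-416 + 365) + 172) = 1/(455*(-51) + 172) = 1/(-23205 + 172) = 1/(-23033) = -1/23033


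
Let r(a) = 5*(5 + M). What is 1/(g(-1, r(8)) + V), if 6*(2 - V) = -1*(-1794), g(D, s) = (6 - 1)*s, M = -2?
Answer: -1/222 ≈ -0.0045045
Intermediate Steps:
r(a) = 15 (r(a) = 5*(5 - 2) = 5*3 = 15)
g(D, s) = 5*s
V = -297 (V = 2 - (-1)*(-1794)/6 = 2 - ⅙*1794 = 2 - 299 = -297)
1/(g(-1, r(8)) + V) = 1/(5*15 - 297) = 1/(75 - 297) = 1/(-222) = -1/222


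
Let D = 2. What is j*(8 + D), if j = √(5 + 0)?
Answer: 10*√5 ≈ 22.361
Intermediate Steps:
j = √5 ≈ 2.2361
j*(8 + D) = √5*(8 + 2) = √5*10 = 10*√5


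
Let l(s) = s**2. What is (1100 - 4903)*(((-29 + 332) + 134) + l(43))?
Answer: -8693658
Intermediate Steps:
(1100 - 4903)*(((-29 + 332) + 134) + l(43)) = (1100 - 4903)*(((-29 + 332) + 134) + 43**2) = -3803*((303 + 134) + 1849) = -3803*(437 + 1849) = -3803*2286 = -8693658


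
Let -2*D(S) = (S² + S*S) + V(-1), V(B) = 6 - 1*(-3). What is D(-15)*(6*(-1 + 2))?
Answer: -1377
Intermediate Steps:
V(B) = 9 (V(B) = 6 + 3 = 9)
D(S) = -9/2 - S² (D(S) = -((S² + S*S) + 9)/2 = -((S² + S²) + 9)/2 = -(2*S² + 9)/2 = -(9 + 2*S²)/2 = -9/2 - S²)
D(-15)*(6*(-1 + 2)) = (-9/2 - 1*(-15)²)*(6*(-1 + 2)) = (-9/2 - 1*225)*(6*1) = (-9/2 - 225)*6 = -459/2*6 = -1377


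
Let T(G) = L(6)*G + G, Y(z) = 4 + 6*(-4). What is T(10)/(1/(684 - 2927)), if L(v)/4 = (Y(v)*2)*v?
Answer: 21510370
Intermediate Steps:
Y(z) = -20 (Y(z) = 4 - 24 = -20)
L(v) = -160*v (L(v) = 4*((-20*2)*v) = 4*(-40*v) = -160*v)
T(G) = -959*G (T(G) = (-160*6)*G + G = -960*G + G = -959*G)
T(10)/(1/(684 - 2927)) = (-959*10)/(1/(684 - 2927)) = -9590/1/(-2243) = -9590/(-1/2243) = -2243*(-9590) = 21510370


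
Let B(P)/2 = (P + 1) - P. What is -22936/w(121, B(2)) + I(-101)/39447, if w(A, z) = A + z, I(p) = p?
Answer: -301589605/1617327 ≈ -186.47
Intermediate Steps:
B(P) = 2 (B(P) = 2*((P + 1) - P) = 2*((1 + P) - P) = 2*1 = 2)
-22936/w(121, B(2)) + I(-101)/39447 = -22936/(121 + 2) - 101/39447 = -22936/123 - 101*1/39447 = -22936*1/123 - 101/39447 = -22936/123 - 101/39447 = -301589605/1617327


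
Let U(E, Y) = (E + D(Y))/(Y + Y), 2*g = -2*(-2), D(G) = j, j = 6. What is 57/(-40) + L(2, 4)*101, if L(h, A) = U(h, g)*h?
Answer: 16103/40 ≈ 402.58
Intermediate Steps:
D(G) = 6
g = 2 (g = (-2*(-2))/2 = (½)*4 = 2)
U(E, Y) = (6 + E)/(2*Y) (U(E, Y) = (E + 6)/(Y + Y) = (6 + E)/((2*Y)) = (6 + E)*(1/(2*Y)) = (6 + E)/(2*Y))
L(h, A) = h*(3/2 + h/4) (L(h, A) = ((½)*(6 + h)/2)*h = ((½)*(½)*(6 + h))*h = (3/2 + h/4)*h = h*(3/2 + h/4))
57/(-40) + L(2, 4)*101 = 57/(-40) + ((¼)*2*(6 + 2))*101 = 57*(-1/40) + ((¼)*2*8)*101 = -57/40 + 4*101 = -57/40 + 404 = 16103/40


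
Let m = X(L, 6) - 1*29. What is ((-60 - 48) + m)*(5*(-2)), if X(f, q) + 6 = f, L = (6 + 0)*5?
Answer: 1130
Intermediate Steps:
L = 30 (L = 6*5 = 30)
X(f, q) = -6 + f
m = -5 (m = (-6 + 30) - 1*29 = 24 - 29 = -5)
((-60 - 48) + m)*(5*(-2)) = ((-60 - 48) - 5)*(5*(-2)) = (-108 - 5)*(-10) = -113*(-10) = 1130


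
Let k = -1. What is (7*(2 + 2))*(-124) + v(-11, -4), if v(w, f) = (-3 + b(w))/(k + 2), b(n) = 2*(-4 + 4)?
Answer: -3475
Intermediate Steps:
b(n) = 0 (b(n) = 2*0 = 0)
v(w, f) = -3 (v(w, f) = (-3 + 0)/(-1 + 2) = -3/1 = -3*1 = -3)
(7*(2 + 2))*(-124) + v(-11, -4) = (7*(2 + 2))*(-124) - 3 = (7*4)*(-124) - 3 = 28*(-124) - 3 = -3472 - 3 = -3475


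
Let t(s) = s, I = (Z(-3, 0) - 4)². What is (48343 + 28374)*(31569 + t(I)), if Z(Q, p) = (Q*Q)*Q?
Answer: 2495604010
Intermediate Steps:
Z(Q, p) = Q³ (Z(Q, p) = Q²*Q = Q³)
I = 961 (I = ((-3)³ - 4)² = (-27 - 4)² = (-31)² = 961)
(48343 + 28374)*(31569 + t(I)) = (48343 + 28374)*(31569 + 961) = 76717*32530 = 2495604010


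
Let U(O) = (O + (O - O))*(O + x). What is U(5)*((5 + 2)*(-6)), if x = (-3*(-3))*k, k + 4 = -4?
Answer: 14070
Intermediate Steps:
k = -8 (k = -4 - 4 = -8)
x = -72 (x = -3*(-3)*(-8) = 9*(-8) = -72)
U(O) = O*(-72 + O) (U(O) = (O + (O - O))*(O - 72) = (O + 0)*(-72 + O) = O*(-72 + O))
U(5)*((5 + 2)*(-6)) = (5*(-72 + 5))*((5 + 2)*(-6)) = (5*(-67))*(7*(-6)) = -335*(-42) = 14070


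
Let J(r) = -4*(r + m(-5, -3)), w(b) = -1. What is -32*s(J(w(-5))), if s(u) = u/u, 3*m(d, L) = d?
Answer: -32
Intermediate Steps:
m(d, L) = d/3
J(r) = 20/3 - 4*r (J(r) = -4*(r + (⅓)*(-5)) = -4*(r - 5/3) = -4*(-5/3 + r) = 20/3 - 4*r)
s(u) = 1
-32*s(J(w(-5))) = -32*1 = -32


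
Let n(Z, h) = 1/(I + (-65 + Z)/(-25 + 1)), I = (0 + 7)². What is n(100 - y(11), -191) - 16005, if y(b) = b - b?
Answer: -18261681/1141 ≈ -16005.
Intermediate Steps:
y(b) = 0
I = 49 (I = 7² = 49)
n(Z, h) = 1/(1241/24 - Z/24) (n(Z, h) = 1/(49 + (-65 + Z)/(-25 + 1)) = 1/(49 + (-65 + Z)/(-24)) = 1/(49 + (-65 + Z)*(-1/24)) = 1/(49 + (65/24 - Z/24)) = 1/(1241/24 - Z/24))
n(100 - y(11), -191) - 16005 = -24/(-1241 + (100 - 1*0)) - 16005 = -24/(-1241 + (100 + 0)) - 16005 = -24/(-1241 + 100) - 16005 = -24/(-1141) - 16005 = -24*(-1/1141) - 16005 = 24/1141 - 16005 = -18261681/1141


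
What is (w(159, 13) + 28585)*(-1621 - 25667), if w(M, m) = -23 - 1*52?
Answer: -777980880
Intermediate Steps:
w(M, m) = -75 (w(M, m) = -23 - 52 = -75)
(w(159, 13) + 28585)*(-1621 - 25667) = (-75 + 28585)*(-1621 - 25667) = 28510*(-27288) = -777980880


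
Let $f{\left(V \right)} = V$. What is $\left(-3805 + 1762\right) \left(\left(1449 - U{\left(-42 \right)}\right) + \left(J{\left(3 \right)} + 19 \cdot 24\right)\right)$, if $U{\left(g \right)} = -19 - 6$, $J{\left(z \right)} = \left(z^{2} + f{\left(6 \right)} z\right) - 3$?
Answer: $-3992022$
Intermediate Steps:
$J{\left(z \right)} = -3 + z^{2} + 6 z$ ($J{\left(z \right)} = \left(z^{2} + 6 z\right) - 3 = -3 + z^{2} + 6 z$)
$U{\left(g \right)} = -25$ ($U{\left(g \right)} = -19 - 6 = -25$)
$\left(-3805 + 1762\right) \left(\left(1449 - U{\left(-42 \right)}\right) + \left(J{\left(3 \right)} + 19 \cdot 24\right)\right) = \left(-3805 + 1762\right) \left(\left(1449 - -25\right) + \left(\left(-3 + 3^{2} + 6 \cdot 3\right) + 19 \cdot 24\right)\right) = - 2043 \left(\left(1449 + 25\right) + \left(\left(-3 + 9 + 18\right) + 456\right)\right) = - 2043 \left(1474 + \left(24 + 456\right)\right) = - 2043 \left(1474 + 480\right) = \left(-2043\right) 1954 = -3992022$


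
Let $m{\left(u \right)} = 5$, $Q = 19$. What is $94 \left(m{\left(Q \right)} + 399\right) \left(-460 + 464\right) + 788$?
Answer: $152692$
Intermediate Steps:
$94 \left(m{\left(Q \right)} + 399\right) \left(-460 + 464\right) + 788 = 94 \left(5 + 399\right) \left(-460 + 464\right) + 788 = 94 \cdot 404 \cdot 4 + 788 = 94 \cdot 1616 + 788 = 151904 + 788 = 152692$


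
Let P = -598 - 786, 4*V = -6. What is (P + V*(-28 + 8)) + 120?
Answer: -1234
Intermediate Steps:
V = -3/2 (V = (¼)*(-6) = -3/2 ≈ -1.5000)
P = -1384
(P + V*(-28 + 8)) + 120 = (-1384 - 3*(-28 + 8)/2) + 120 = (-1384 - 3/2*(-20)) + 120 = (-1384 + 30) + 120 = -1354 + 120 = -1234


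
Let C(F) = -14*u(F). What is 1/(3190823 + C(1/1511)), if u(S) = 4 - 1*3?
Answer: 1/3190809 ≈ 3.1340e-7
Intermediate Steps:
u(S) = 1 (u(S) = 4 - 3 = 1)
C(F) = -14 (C(F) = -14*1 = -14)
1/(3190823 + C(1/1511)) = 1/(3190823 - 14) = 1/3190809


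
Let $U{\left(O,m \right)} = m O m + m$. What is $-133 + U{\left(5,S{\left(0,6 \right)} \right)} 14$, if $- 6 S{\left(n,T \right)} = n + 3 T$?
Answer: $455$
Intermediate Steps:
$S{\left(n,T \right)} = - \frac{T}{2} - \frac{n}{6}$ ($S{\left(n,T \right)} = - \frac{n + 3 T}{6} = - \frac{T}{2} - \frac{n}{6}$)
$U{\left(O,m \right)} = m + O m^{2}$ ($U{\left(O,m \right)} = O m m + m = O m^{2} + m = m + O m^{2}$)
$-133 + U{\left(5,S{\left(0,6 \right)} \right)} 14 = -133 + \left(\left(- \frac{1}{2}\right) 6 - 0\right) \left(1 + 5 \left(\left(- \frac{1}{2}\right) 6 - 0\right)\right) 14 = -133 + \left(-3 + 0\right) \left(1 + 5 \left(-3 + 0\right)\right) 14 = -133 + - 3 \left(1 + 5 \left(-3\right)\right) 14 = -133 + - 3 \left(1 - 15\right) 14 = -133 + \left(-3\right) \left(-14\right) 14 = -133 + 42 \cdot 14 = -133 + 588 = 455$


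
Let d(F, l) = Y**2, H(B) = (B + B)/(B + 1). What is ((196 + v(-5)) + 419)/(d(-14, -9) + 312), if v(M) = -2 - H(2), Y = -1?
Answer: 1835/939 ≈ 1.9542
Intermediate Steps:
H(B) = 2*B/(1 + B) (H(B) = (2*B)/(1 + B) = 2*B/(1 + B))
d(F, l) = 1 (d(F, l) = (-1)**2 = 1)
v(M) = -10/3 (v(M) = -2 - 2*2/(1 + 2) = -2 - 2*2/3 = -2 - 1*4/3 = -2 - 4/3 = -10/3)
((196 + v(-5)) + 419)/(d(-14, -9) + 312) = ((196 - 10/3) + 419)/(1 + 312) = (578/3 + 419)/313 = (1835/3)*(1/313) = 1835/939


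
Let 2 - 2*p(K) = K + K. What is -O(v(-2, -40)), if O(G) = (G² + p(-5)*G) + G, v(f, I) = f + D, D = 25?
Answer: -690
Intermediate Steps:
p(K) = 1 - K (p(K) = 1 - (K + K)/2 = 1 - K)
v(f, I) = 25 + f (v(f, I) = f + 25 = 25 + f)
O(G) = G² + 7*G (O(G) = (G² + (1 - 1*(-5))*G) + G = (G² + (1 + 5)*G) + G = (G² + 6*G) + G = G² + 7*G)
-O(v(-2, -40)) = -(25 - 2)*(7 + (25 - 2)) = -23*(7 + 23) = -23*30 = -1*690 = -690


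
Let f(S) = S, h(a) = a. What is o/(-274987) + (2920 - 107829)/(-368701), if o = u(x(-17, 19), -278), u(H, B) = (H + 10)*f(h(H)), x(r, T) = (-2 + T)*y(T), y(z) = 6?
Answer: 24636570959/101387981887 ≈ 0.24299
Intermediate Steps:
x(r, T) = -12 + 6*T (x(r, T) = (-2 + T)*6 = -12 + 6*T)
u(H, B) = H*(10 + H) (u(H, B) = (H + 10)*H = (10 + H)*H = H*(10 + H))
o = 11424 (o = (-12 + 6*19)*(10 + (-12 + 6*19)) = (-12 + 114)*(10 + (-12 + 114)) = 102*(10 + 102) = 102*112 = 11424)
o/(-274987) + (2920 - 107829)/(-368701) = 11424/(-274987) + (2920 - 107829)/(-368701) = 11424*(-1/274987) - 104909*(-1/368701) = -11424/274987 + 104909/368701 = 24636570959/101387981887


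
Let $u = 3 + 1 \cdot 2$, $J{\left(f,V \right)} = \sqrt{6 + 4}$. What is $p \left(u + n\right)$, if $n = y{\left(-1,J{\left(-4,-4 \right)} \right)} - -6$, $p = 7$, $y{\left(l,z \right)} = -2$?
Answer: $63$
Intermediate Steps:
$J{\left(f,V \right)} = \sqrt{10}$
$n = 4$ ($n = -2 - -6 = -2 + 6 = 4$)
$u = 5$ ($u = 3 + 2 = 5$)
$p \left(u + n\right) = 7 \left(5 + 4\right) = 7 \cdot 9 = 63$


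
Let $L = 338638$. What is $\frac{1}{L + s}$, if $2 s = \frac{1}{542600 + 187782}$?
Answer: $\frac{1460764}{494670199433} \approx 2.953 \cdot 10^{-6}$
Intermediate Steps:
$s = \frac{1}{1460764}$ ($s = \frac{1}{2 \left(542600 + 187782\right)} = \frac{1}{2 \cdot 730382} = \frac{1}{2} \cdot \frac{1}{730382} = \frac{1}{1460764} \approx 6.8457 \cdot 10^{-7}$)
$\frac{1}{L + s} = \frac{1}{338638 + \frac{1}{1460764}} = \frac{1}{\frac{494670199433}{1460764}} = \frac{1460764}{494670199433}$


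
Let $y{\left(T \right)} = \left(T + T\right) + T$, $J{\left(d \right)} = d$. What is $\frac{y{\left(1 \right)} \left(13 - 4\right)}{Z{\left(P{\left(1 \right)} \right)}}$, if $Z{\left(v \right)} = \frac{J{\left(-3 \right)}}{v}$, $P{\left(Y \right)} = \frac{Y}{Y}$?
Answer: $-9$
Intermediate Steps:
$P{\left(Y \right)} = 1$
$y{\left(T \right)} = 3 T$ ($y{\left(T \right)} = 2 T + T = 3 T$)
$Z{\left(v \right)} = - \frac{3}{v}$
$\frac{y{\left(1 \right)} \left(13 - 4\right)}{Z{\left(P{\left(1 \right)} \right)}} = \frac{3 \cdot 1 \left(13 - 4\right)}{\left(-3\right) 1^{-1}} = \frac{3 \cdot 9}{\left(-3\right) 1} = \frac{27}{-3} = 27 \left(- \frac{1}{3}\right) = -9$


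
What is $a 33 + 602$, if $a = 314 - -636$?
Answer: $31952$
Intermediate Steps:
$a = 950$ ($a = 314 + 636 = 950$)
$a 33 + 602 = 950 \cdot 33 + 602 = 31350 + 602 = 31952$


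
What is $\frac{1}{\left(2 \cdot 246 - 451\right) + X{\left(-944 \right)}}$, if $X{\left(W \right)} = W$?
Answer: $- \frac{1}{903} \approx -0.0011074$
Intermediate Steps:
$\frac{1}{\left(2 \cdot 246 - 451\right) + X{\left(-944 \right)}} = \frac{1}{\left(2 \cdot 246 - 451\right) - 944} = \frac{1}{\left(492 - 451\right) - 944} = \frac{1}{41 - 944} = \frac{1}{-903} = - \frac{1}{903}$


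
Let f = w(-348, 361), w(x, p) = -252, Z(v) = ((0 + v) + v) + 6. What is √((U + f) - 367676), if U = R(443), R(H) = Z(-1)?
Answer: 2*I*√91981 ≈ 606.57*I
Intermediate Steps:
Z(v) = 6 + 2*v (Z(v) = (v + v) + 6 = 2*v + 6 = 6 + 2*v)
R(H) = 4 (R(H) = 6 + 2*(-1) = 6 - 2 = 4)
f = -252
U = 4
√((U + f) - 367676) = √((4 - 252) - 367676) = √(-248 - 367676) = √(-367924) = 2*I*√91981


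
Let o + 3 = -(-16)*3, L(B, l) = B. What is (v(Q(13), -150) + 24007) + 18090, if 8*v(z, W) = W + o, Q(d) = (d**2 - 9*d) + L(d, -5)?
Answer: 336671/8 ≈ 42084.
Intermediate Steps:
Q(d) = d**2 - 8*d (Q(d) = (d**2 - 9*d) + d = d**2 - 8*d)
o = 45 (o = -3 - (-16)*3 = -3 - 8*(-6) = -3 + 48 = 45)
v(z, W) = 45/8 + W/8 (v(z, W) = (W + 45)/8 = (45 + W)/8 = 45/8 + W/8)
(v(Q(13), -150) + 24007) + 18090 = ((45/8 + (1/8)*(-150)) + 24007) + 18090 = ((45/8 - 75/4) + 24007) + 18090 = (-105/8 + 24007) + 18090 = 191951/8 + 18090 = 336671/8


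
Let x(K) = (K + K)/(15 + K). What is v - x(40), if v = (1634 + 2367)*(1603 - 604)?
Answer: 43966973/11 ≈ 3.9970e+6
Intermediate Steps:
x(K) = 2*K/(15 + K) (x(K) = (2*K)/(15 + K) = 2*K/(15 + K))
v = 3996999 (v = 4001*999 = 3996999)
v - x(40) = 3996999 - 2*40/(15 + 40) = 3996999 - 2*40/55 = 3996999 - 1*16/11 = 3996999 - 16/11 = 43966973/11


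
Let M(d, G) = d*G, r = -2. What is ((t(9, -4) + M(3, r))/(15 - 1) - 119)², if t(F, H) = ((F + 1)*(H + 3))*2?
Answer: 715716/49 ≈ 14606.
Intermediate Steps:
M(d, G) = G*d
t(F, H) = 2*(1 + F)*(3 + H) (t(F, H) = ((1 + F)*(3 + H))*2 = 2*(1 + F)*(3 + H))
((t(9, -4) + M(3, r))/(15 - 1) - 119)² = (((6 + 2*(-4) + 6*9 + 2*9*(-4)) - 2*3)/(15 - 1) - 119)² = (((6 - 8 + 54 - 72) - 6)/14 - 119)² = ((-20 - 6)*(1/14) - 119)² = (-26*1/14 - 119)² = (-13/7 - 119)² = (-846/7)² = 715716/49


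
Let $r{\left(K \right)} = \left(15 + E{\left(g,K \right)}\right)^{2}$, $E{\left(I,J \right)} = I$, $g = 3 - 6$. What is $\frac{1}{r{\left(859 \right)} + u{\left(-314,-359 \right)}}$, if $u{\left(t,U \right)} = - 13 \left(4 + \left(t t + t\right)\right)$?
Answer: $- \frac{1}{1277574} \approx -7.8273 \cdot 10^{-7}$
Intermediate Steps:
$g = -3$ ($g = 3 - 6 = -3$)
$u{\left(t,U \right)} = -52 - 13 t - 13 t^{2}$ ($u{\left(t,U \right)} = - 13 \left(4 + \left(t^{2} + t\right)\right) = - 13 \left(4 + \left(t + t^{2}\right)\right) = - 13 \left(4 + t + t^{2}\right) = -52 - 13 t - 13 t^{2}$)
$r{\left(K \right)} = 144$ ($r{\left(K \right)} = \left(15 - 3\right)^{2} = 12^{2} = 144$)
$\frac{1}{r{\left(859 \right)} + u{\left(-314,-359 \right)}} = \frac{1}{144 - \left(-4030 + 1281748\right)} = \frac{1}{144 - 1277718} = \frac{1}{-1277574} = - \frac{1}{1277574}$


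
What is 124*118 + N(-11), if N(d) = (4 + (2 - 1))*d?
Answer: 14577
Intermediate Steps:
N(d) = 5*d (N(d) = (4 + 1)*d = 5*d)
124*118 + N(-11) = 124*118 + 5*(-11) = 14632 - 55 = 14577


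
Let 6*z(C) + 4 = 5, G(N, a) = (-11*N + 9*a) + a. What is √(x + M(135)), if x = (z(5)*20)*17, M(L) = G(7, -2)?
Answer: 11*I*√3/3 ≈ 6.3509*I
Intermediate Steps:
G(N, a) = -11*N + 10*a
M(L) = -97 (M(L) = -11*7 + 10*(-2) = -77 - 20 = -97)
z(C) = ⅙ (z(C) = -⅔ + (⅙)*5 = -⅔ + ⅚ = ⅙)
x = 170/3 (x = ((⅙)*20)*17 = (10/3)*17 = 170/3 ≈ 56.667)
√(x + M(135)) = √(170/3 - 97) = √(-121/3) = 11*I*√3/3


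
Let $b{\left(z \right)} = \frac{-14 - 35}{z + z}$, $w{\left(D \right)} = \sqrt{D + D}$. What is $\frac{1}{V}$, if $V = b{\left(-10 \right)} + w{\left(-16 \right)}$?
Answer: $\frac{980}{15201} - \frac{1600 i \sqrt{2}}{15201} \approx 0.064469 - 0.14885 i$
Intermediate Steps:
$w{\left(D \right)} = \sqrt{2} \sqrt{D}$ ($w{\left(D \right)} = \sqrt{2 D} = \sqrt{2} \sqrt{D}$)
$b{\left(z \right)} = - \frac{49}{2 z}$
$V = \frac{49}{20} + 4 i \sqrt{2}$ ($V = - \frac{49}{2 \left(-10\right)} + \sqrt{2} \sqrt{-16} = \left(- \frac{49}{2}\right) \left(- \frac{1}{10}\right) + \sqrt{2} \cdot 4 i = \frac{49}{20} + 4 i \sqrt{2} \approx 2.45 + 5.6569 i$)
$\frac{1}{V} = \frac{1}{\frac{49}{20} + 4 i \sqrt{2}}$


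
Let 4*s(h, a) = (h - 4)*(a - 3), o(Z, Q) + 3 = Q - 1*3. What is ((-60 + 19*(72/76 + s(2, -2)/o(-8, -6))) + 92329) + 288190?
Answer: 9131353/24 ≈ 3.8047e+5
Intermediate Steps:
o(Z, Q) = -6 + Q (o(Z, Q) = -3 + (Q - 1*3) = -3 + (Q - 3) = -3 + (-3 + Q) = -6 + Q)
s(h, a) = (-4 + h)*(-3 + a)/4 (s(h, a) = ((h - 4)*(a - 3))/4 = ((-4 + h)*(-3 + a))/4 = (-4 + h)*(-3 + a)/4)
((-60 + 19*(72/76 + s(2, -2)/o(-8, -6))) + 92329) + 288190 = ((-60 + 19*(72/76 + (3 - 1*(-2) - 3/4*2 + (1/4)*(-2)*2)/(-6 - 6))) + 92329) + 288190 = ((-60 + 19*(72*(1/76) + (3 + 2 - 3/2 - 1)/(-12))) + 92329) + 288190 = ((-60 + 19*(18/19 + (5/2)*(-1/12))) + 92329) + 288190 = ((-60 + 19*(18/19 - 5/24)) + 92329) + 288190 = ((-60 + 19*(337/456)) + 92329) + 288190 = ((-60 + 337/24) + 92329) + 288190 = (-1103/24 + 92329) + 288190 = 2214793/24 + 288190 = 9131353/24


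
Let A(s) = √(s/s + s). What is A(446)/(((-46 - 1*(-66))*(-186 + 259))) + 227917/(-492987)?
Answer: -227917/492987 + √447/1460 ≈ -0.44784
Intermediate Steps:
A(s) = √(1 + s)
A(446)/(((-46 - 1*(-66))*(-186 + 259))) + 227917/(-492987) = √(1 + 446)/(((-46 - 1*(-66))*(-186 + 259))) + 227917/(-492987) = √447/(((-46 + 66)*73)) + 227917*(-1/492987) = √447/((20*73)) - 227917/492987 = √447/1460 - 227917/492987 = -227917/492987 + √447/1460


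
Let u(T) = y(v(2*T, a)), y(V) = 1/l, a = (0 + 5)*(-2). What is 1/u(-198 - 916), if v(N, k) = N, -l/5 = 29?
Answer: -145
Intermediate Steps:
a = -10 (a = 5*(-2) = -10)
l = -145 (l = -5*29 = -145)
y(V) = -1/145 (y(V) = 1/(-145) = -1/145)
u(T) = -1/145
1/u(-198 - 916) = 1/(-1/145) = -145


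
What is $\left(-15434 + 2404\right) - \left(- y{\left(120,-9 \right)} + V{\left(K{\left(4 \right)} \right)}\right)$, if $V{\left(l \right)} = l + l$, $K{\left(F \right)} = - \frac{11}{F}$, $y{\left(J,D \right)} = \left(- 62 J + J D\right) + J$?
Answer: $- \frac{42849}{2} \approx -21425.0$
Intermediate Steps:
$y{\left(J,D \right)} = - 61 J + D J$ ($y{\left(J,D \right)} = \left(- 62 J + D J\right) + J = - 61 J + D J$)
$V{\left(l \right)} = 2 l$
$\left(-15434 + 2404\right) - \left(- y{\left(120,-9 \right)} + V{\left(K{\left(4 \right)} \right)}\right) = \left(-15434 + 2404\right) + \left(120 \left(-61 - 9\right) - 2 \left(- \frac{11}{4}\right)\right) = -13030 - \left(8400 + 2 \left(\left(-11\right) \frac{1}{4}\right)\right) = -13030 - \left(8400 + 2 \left(- \frac{11}{4}\right)\right) = -13030 - \frac{16789}{2} = - \frac{42849}{2}$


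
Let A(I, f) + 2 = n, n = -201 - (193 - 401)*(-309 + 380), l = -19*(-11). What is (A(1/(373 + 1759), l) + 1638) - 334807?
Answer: -318604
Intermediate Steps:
l = 209
n = 14567 (n = -201 - (-208)*71 = -201 - 1*(-14768) = -201 + 14768 = 14567)
A(I, f) = 14565 (A(I, f) = -2 + 14567 = 14565)
(A(1/(373 + 1759), l) + 1638) - 334807 = (14565 + 1638) - 334807 = 16203 - 334807 = -318604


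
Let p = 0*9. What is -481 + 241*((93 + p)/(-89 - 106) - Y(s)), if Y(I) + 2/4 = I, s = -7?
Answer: 157503/130 ≈ 1211.6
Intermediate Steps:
Y(I) = -½ + I
p = 0
-481 + 241*((93 + p)/(-89 - 106) - Y(s)) = -481 + 241*((93 + 0)/(-89 - 106) - (-½ - 7)) = -481 + 241*(93/(-195) - 1*(-15/2)) = -481 + 241*(93*(-1/195) + 15/2) = -481 + 241*(-31/65 + 15/2) = -481 + 241*(913/130) = -481 + 220033/130 = 157503/130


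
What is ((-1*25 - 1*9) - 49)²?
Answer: 6889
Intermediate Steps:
((-1*25 - 1*9) - 49)² = ((-25 - 9) - 49)² = (-34 - 49)² = (-83)² = 6889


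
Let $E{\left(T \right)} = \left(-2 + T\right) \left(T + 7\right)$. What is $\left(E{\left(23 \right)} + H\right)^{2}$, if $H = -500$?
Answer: $16900$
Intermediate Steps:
$E{\left(T \right)} = \left(-2 + T\right) \left(7 + T\right)$
$\left(E{\left(23 \right)} + H\right)^{2} = \left(\left(-14 + 23^{2} + 5 \cdot 23\right) - 500\right)^{2} = \left(\left(-14 + 529 + 115\right) - 500\right)^{2} = \left(630 - 500\right)^{2} = 130^{2} = 16900$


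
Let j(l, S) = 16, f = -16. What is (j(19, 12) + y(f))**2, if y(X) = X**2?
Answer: 73984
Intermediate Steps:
(j(19, 12) + y(f))**2 = (16 + (-16)**2)**2 = (16 + 256)**2 = 272**2 = 73984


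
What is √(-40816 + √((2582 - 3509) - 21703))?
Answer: √(-40816 + I*√22630) ≈ 0.3723 + 202.03*I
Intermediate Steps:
√(-40816 + √((2582 - 3509) - 21703)) = √(-40816 + √(-927 - 21703)) = √(-40816 + √(-22630)) = √(-40816 + I*√22630)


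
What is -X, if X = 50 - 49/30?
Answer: -1451/30 ≈ -48.367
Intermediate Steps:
X = 1451/30 (X = 50 + (1/30)*(-49) = 50 - 49/30 = 1451/30 ≈ 48.367)
-X = -1*1451/30 = -1451/30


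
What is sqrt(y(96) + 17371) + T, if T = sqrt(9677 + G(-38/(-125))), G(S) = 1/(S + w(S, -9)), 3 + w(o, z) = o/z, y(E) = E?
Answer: sqrt(17467) + sqrt(91260728882)/3071 ≈ 230.53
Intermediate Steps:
w(o, z) = -3 + o/z
G(S) = 1/(-3 + 8*S/9) (G(S) = 1/(S + (-3 + S/(-9))) = 1/(S + (-3 + S*(-1/9))) = 1/(S + (-3 - S/9)) = 1/(-3 + 8*S/9))
T = sqrt(91260728882)/3071 (T = sqrt(9677 + 9/(-27 + 8*(-38/(-125)))) = sqrt(9677 + 9/(-27 + 8*(-38*(-1/125)))) = sqrt(9677 + 9/(-27 + 8*(38/125))) = sqrt(9677 + 9/(-27 + 304/125)) = sqrt(9677 + 9/(-3071/125)) = sqrt(9677 + 9*(-125/3071)) = sqrt(9677 - 1125/3071) = sqrt(29716942/3071) = sqrt(91260728882)/3071 ≈ 98.370)
sqrt(y(96) + 17371) + T = sqrt(96 + 17371) + sqrt(91260728882)/3071 = sqrt(17467) + sqrt(91260728882)/3071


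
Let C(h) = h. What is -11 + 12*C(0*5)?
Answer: -11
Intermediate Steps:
-11 + 12*C(0*5) = -11 + 12*(0*5) = -11 + 12*0 = -11 + 0 = -11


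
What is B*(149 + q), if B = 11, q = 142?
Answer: 3201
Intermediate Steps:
B*(149 + q) = 11*(149 + 142) = 11*291 = 3201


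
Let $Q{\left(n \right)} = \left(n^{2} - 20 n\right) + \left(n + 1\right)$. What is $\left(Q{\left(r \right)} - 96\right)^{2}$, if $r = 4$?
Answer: $24025$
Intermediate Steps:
$Q{\left(n \right)} = 1 + n^{2} - 19 n$ ($Q{\left(n \right)} = \left(n^{2} - 20 n\right) + \left(1 + n\right) = 1 + n^{2} - 19 n$)
$\left(Q{\left(r \right)} - 96\right)^{2} = \left(\left(1 + 4^{2} - 76\right) - 96\right)^{2} = \left(\left(1 + 16 - 76\right) - 96\right)^{2} = \left(-59 - 96\right)^{2} = \left(-155\right)^{2} = 24025$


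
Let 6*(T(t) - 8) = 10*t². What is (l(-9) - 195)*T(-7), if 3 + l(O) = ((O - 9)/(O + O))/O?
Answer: -479627/27 ≈ -17764.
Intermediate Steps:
T(t) = 8 + 5*t²/3 (T(t) = 8 + (10*t²)/6 = 8 + 5*t²/3)
l(O) = -3 + (-9 + O)/(2*O²) (l(O) = -3 + ((O - 9)/(O + O))/O = -3 + ((-9 + O)/((2*O)))/O = -3 + ((-9 + O)*(1/(2*O)))/O = -3 + ((-9 + O)/(2*O))/O = -3 + (-9 + O)/(2*O²))
(l(-9) - 195)*T(-7) = ((½)*(-9 - 9 - 6*(-9)²)/(-9)² - 195)*(8 + (5/3)*(-7)²) = ((½)*(1/81)*(-9 - 9 - 6*81) - 195)*(8 + (5/3)*49) = ((½)*(1/81)*(-9 - 9 - 486) - 195)*(8 + 245/3) = ((½)*(1/81)*(-504) - 195)*(269/3) = (-28/9 - 195)*(269/3) = -1783/9*269/3 = -479627/27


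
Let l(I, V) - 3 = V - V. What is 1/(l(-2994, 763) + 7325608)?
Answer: 1/7325611 ≈ 1.3651e-7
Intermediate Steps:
l(I, V) = 3 (l(I, V) = 3 + (V - V) = 3 + 0 = 3)
1/(l(-2994, 763) + 7325608) = 1/(3 + 7325608) = 1/7325611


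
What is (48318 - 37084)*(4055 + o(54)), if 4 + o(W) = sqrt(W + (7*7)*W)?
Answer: 45508934 + 337020*sqrt(3) ≈ 4.6093e+7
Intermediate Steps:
o(W) = -4 + 5*sqrt(2)*sqrt(W) (o(W) = -4 + sqrt(W + (7*7)*W) = -4 + sqrt(W + 49*W) = -4 + sqrt(50*W) = -4 + 5*sqrt(2)*sqrt(W))
(48318 - 37084)*(4055 + o(54)) = (48318 - 37084)*(4055 + (-4 + 5*sqrt(2)*sqrt(54))) = 11234*(4055 + (-4 + 5*sqrt(2)*(3*sqrt(6)))) = 11234*(4055 + (-4 + 30*sqrt(3))) = 11234*(4051 + 30*sqrt(3)) = 45508934 + 337020*sqrt(3)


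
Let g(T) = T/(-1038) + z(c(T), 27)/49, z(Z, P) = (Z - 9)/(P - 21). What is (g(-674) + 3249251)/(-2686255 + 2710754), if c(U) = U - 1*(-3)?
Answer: 82631659874/623034069 ≈ 132.63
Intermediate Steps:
c(U) = 3 + U (c(U) = U + 3 = 3 + U)
z(Z, P) = (-9 + Z)/(-21 + P)
g(T) = -1/49 + 62*T/25431 (g(T) = T/(-1038) + ((-9 + (3 + T))/(-21 + 27))/49 = T*(-1/1038) + ((-6 + T)/6)*(1/49) = -T/1038 + ((-6 + T)/6)*(1/49) = -T/1038 + (-1 + T/6)*(1/49) = -T/1038 + (-1/49 + T/294) = -1/49 + 62*T/25431)
(g(-674) + 3249251)/(-2686255 + 2710754) = ((-1/49 + (62/25431)*(-674)) + 3249251)/(-2686255 + 2710754) = ((-1/49 - 41788/25431) + 3249251)/24499 = (-42307/25431 + 3249251)*(1/24499) = (82631659874/25431)*(1/24499) = 82631659874/623034069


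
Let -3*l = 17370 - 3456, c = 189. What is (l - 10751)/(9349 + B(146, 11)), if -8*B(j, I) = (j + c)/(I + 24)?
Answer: -861784/523477 ≈ -1.6463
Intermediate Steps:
B(j, I) = -(189 + j)/(8*(24 + I)) (B(j, I) = -(j + 189)/(8*(I + 24)) = -(189 + j)/(8*(24 + I)))
l = -4638 (l = -(17370 - 3456)/3 = -1/3*13914 = -4638)
(l - 10751)/(9349 + B(146, 11)) = (-4638 - 10751)/(9349 + (-189 - 1*146)/(8*(24 + 11))) = -15389/(9349 + (1/8)*(-189 - 146)/35) = -15389/(9349 + (1/8)*(1/35)*(-335)) = -15389/(9349 - 67/56) = -15389/523477/56 = -15389*56/523477 = -861784/523477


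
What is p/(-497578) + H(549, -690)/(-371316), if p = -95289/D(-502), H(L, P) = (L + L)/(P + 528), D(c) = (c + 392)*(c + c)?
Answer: 83421462419/4173698415118320 ≈ 1.9987e-5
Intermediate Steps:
D(c) = 2*c*(392 + c) (D(c) = (392 + c)*(2*c) = 2*c*(392 + c))
H(L, P) = 2*L/(528 + P) (H(L, P) = (2*L)/(528 + P) = 2*L/(528 + P))
p = -95289/110440 (p = -95289*(-1/(1004*(392 - 502))) = -95289/(2*(-502)*(-110)) = -95289/110440 ≈ -0.86281)
p/(-497578) + H(549, -690)/(-371316) = -95289/110440/(-497578) + (2*549/(528 - 690))/(-371316) = -95289/110440*(-1/497578) + (2*549/(-162))*(-1/371316) = 95289/54952514320 + (2*549*(-1/162))*(-1/371316) = 95289/54952514320 - 61/9*(-1/371316) = 95289/54952514320 + 61/3341844 = 83421462419/4173698415118320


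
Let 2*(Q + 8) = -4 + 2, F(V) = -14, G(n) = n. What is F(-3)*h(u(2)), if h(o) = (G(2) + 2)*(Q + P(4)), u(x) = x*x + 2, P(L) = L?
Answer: 280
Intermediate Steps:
Q = -9 (Q = -8 + (-4 + 2)/2 = -8 + (½)*(-2) = -8 - 1 = -9)
u(x) = 2 + x² (u(x) = x² + 2 = 2 + x²)
h(o) = -20 (h(o) = (2 + 2)*(-9 + 4) = 4*(-5) = -20)
F(-3)*h(u(2)) = -14*(-20) = 280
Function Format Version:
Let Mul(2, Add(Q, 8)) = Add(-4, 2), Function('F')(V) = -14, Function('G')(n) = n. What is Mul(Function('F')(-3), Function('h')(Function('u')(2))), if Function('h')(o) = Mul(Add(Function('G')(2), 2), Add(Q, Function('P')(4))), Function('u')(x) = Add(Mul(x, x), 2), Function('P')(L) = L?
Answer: 280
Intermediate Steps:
Q = -9 (Q = Add(-8, Mul(Rational(1, 2), Add(-4, 2))) = Add(-8, Mul(Rational(1, 2), -2)) = Add(-8, -1) = -9)
Function('u')(x) = Add(2, Pow(x, 2)) (Function('u')(x) = Add(Pow(x, 2), 2) = Add(2, Pow(x, 2)))
Function('h')(o) = -20 (Function('h')(o) = Mul(Add(2, 2), Add(-9, 4)) = Mul(4, -5) = -20)
Mul(Function('F')(-3), Function('h')(Function('u')(2))) = Mul(-14, -20) = 280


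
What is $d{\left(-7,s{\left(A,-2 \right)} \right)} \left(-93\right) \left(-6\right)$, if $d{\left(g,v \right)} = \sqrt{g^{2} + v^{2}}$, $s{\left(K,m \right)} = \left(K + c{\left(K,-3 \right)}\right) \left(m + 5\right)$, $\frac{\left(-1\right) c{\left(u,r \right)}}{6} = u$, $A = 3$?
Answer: $558 \sqrt{2074} \approx 25412.0$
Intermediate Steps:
$c{\left(u,r \right)} = - 6 u$
$s{\left(K,m \right)} = - 5 K \left(5 + m\right)$ ($s{\left(K,m \right)} = \left(K - 6 K\right) \left(m + 5\right) = - 5 K \left(5 + m\right)$)
$d{\left(-7,s{\left(A,-2 \right)} \right)} \left(-93\right) \left(-6\right) = \sqrt{\left(-7\right)^{2} + \left(5 \cdot 3 \left(-5 - -2\right)\right)^{2}} \left(-93\right) \left(-6\right) = \sqrt{49 + \left(5 \cdot 3 \left(-5 + 2\right)\right)^{2}} \left(-93\right) \left(-6\right) = \sqrt{49 + \left(5 \cdot 3 \left(-3\right)\right)^{2}} \left(-93\right) \left(-6\right) = \sqrt{49 + \left(-45\right)^{2}} \left(-93\right) \left(-6\right) = \sqrt{49 + 2025} \left(-93\right) \left(-6\right) = \sqrt{2074} \left(-93\right) \left(-6\right) = - 93 \sqrt{2074} \left(-6\right) = 558 \sqrt{2074}$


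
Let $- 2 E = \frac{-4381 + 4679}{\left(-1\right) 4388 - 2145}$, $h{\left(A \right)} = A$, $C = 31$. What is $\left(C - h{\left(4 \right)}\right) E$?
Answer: $\frac{4023}{6533} \approx 0.6158$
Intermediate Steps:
$E = \frac{149}{6533}$ ($E = - \frac{\left(-4381 + 4679\right) \frac{1}{\left(-1\right) 4388 - 2145}}{2} = - \frac{298 \frac{1}{-4388 - 2145}}{2} = - \frac{298 \frac{1}{-6533}}{2} = - \frac{298 \left(- \frac{1}{6533}\right)}{2} = \left(- \frac{1}{2}\right) \left(- \frac{298}{6533}\right) = \frac{149}{6533} \approx 0.022807$)
$\left(C - h{\left(4 \right)}\right) E = \left(31 - 4\right) \frac{149}{6533} = 27 \cdot \frac{149}{6533} = \frac{4023}{6533}$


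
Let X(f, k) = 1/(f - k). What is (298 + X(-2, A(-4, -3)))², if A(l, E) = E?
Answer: 89401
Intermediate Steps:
(298 + X(-2, A(-4, -3)))² = (298 + 1/(-2 - 1*(-3)))² = (298 + 1/(-2 + 3))² = (298 + 1/1)² = (298 + 1)² = 299² = 89401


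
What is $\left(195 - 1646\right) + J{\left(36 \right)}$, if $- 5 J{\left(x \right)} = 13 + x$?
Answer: $- \frac{7304}{5} \approx -1460.8$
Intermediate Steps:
$J{\left(x \right)} = - \frac{13}{5} - \frac{x}{5}$ ($J{\left(x \right)} = - \frac{13 + x}{5} = - \frac{13}{5} - \frac{x}{5}$)
$\left(195 - 1646\right) + J{\left(36 \right)} = \left(195 - 1646\right) - \frac{49}{5} = -1451 - \frac{49}{5} = - \frac{7304}{5}$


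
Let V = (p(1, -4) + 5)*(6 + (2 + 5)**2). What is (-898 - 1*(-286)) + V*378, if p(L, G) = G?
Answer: 20178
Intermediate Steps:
V = 55 (V = (-4 + 5)*(6 + (2 + 5)**2) = 1*(6 + 7**2) = 1*(6 + 49) = 1*55 = 55)
(-898 - 1*(-286)) + V*378 = (-898 - 1*(-286)) + 55*378 = (-898 + 286) + 20790 = -612 + 20790 = 20178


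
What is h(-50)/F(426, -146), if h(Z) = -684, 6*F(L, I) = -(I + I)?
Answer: -1026/73 ≈ -14.055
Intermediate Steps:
F(L, I) = -I/3 (F(L, I) = (-(I + I))/6 = (-2*I)/6 = -I/3)
h(-50)/F(426, -146) = -684/((-⅓*(-146))) = -684/146/3 = -684*3/146 = -1026/73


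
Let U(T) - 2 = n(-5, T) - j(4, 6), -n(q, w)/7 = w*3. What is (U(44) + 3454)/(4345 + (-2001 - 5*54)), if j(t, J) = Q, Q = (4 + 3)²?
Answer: 2483/2074 ≈ 1.1972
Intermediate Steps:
n(q, w) = -21*w (n(q, w) = -7*w*3 = -21*w)
Q = 49 (Q = 7² = 49)
j(t, J) = 49
U(T) = -47 - 21*T (U(T) = 2 + (-21*T - 1*49) = 2 + (-21*T - 49) = 2 + (-49 - 21*T) = -47 - 21*T)
(U(44) + 3454)/(4345 + (-2001 - 5*54)) = ((-47 - 21*44) + 3454)/(4345 + (-2001 - 5*54)) = ((-47 - 924) + 3454)/(4345 + (-2001 - 270)) = (-971 + 3454)/(4345 - 2271) = 2483/2074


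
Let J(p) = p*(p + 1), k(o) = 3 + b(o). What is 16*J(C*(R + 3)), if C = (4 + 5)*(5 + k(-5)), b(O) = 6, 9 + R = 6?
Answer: 0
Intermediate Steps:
R = -3 (R = -9 + 6 = -3)
k(o) = 9 (k(o) = 3 + 6 = 9)
C = 126 (C = (4 + 5)*(5 + 9) = 9*14 = 126)
J(p) = p*(1 + p)
16*J(C*(R + 3)) = 16*((126*(-3 + 3))*(1 + 126*(-3 + 3))) = 16*((126*0)*(1 + 126*0)) = 16*(0*(1 + 0)) = 16*(0*1) = 16*0 = 0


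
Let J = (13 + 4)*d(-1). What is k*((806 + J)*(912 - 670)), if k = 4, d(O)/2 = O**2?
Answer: 813120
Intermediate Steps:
d(O) = 2*O**2
J = 34 (J = (13 + 4)*(2*(-1)**2) = 17*(2*1) = 17*2 = 34)
k*((806 + J)*(912 - 670)) = 4*((806 + 34)*(912 - 670)) = 4*(840*242) = 4*203280 = 813120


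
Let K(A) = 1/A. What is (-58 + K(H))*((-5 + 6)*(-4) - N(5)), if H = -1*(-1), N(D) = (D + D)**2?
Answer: 5928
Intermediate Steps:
N(D) = 4*D**2 (N(D) = (2*D)**2 = 4*D**2)
H = 1
(-58 + K(H))*((-5 + 6)*(-4) - N(5)) = (-58 + 1/1)*((-5 + 6)*(-4) - 4*5**2) = (-58 + 1)*(1*(-4) - 4*25) = -57*(-4 - 1*100) = -57*(-4 - 100) = -57*(-104) = 5928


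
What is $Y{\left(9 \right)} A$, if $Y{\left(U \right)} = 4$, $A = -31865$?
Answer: $-127460$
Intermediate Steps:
$Y{\left(9 \right)} A = 4 \left(-31865\right) = -127460$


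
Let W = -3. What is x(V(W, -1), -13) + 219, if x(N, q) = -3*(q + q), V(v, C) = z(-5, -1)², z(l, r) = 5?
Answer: 297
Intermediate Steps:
V(v, C) = 25 (V(v, C) = 5² = 25)
x(N, q) = -6*q
x(V(W, -1), -13) + 219 = -6*(-13) + 219 = 78 + 219 = 297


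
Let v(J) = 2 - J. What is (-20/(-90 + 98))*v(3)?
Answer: 5/2 ≈ 2.5000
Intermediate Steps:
(-20/(-90 + 98))*v(3) = (-20/(-90 + 98))*(2 - 1*3) = (-20/8)*(2 - 3) = ((1/8)*(-20))*(-1) = -5/2*(-1) = 5/2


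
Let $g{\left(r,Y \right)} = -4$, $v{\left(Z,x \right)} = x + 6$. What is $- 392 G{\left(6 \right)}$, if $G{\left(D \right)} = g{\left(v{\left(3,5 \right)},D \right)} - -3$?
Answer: $392$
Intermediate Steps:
$v{\left(Z,x \right)} = 6 + x$
$G{\left(D \right)} = -1$ ($G{\left(D \right)} = -4 - -3 = -4 + 3 = -1$)
$- 392 G{\left(6 \right)} = \left(-392\right) \left(-1\right) = 392$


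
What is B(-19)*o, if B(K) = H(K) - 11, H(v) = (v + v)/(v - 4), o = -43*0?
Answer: 0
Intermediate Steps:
o = 0
H(v) = 2*v/(-4 + v) (H(v) = (2*v)/(-4 + v) = 2*v/(-4 + v))
B(K) = -11 + 2*K/(-4 + K) (B(K) = 2*K/(-4 + K) - 11 = -11 + 2*K/(-4 + K))
B(-19)*o = ((44 - 9*(-19))/(-4 - 19))*0 = ((44 + 171)/(-23))*0 = -1/23*215*0 = -215/23*0 = 0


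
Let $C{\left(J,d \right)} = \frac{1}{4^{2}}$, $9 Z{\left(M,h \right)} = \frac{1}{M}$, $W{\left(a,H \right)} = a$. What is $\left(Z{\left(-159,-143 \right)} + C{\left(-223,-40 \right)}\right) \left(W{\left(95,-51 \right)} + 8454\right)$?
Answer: $\frac{12096835}{22896} \approx 528.34$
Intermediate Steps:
$Z{\left(M,h \right)} = \frac{1}{9 M}$
$C{\left(J,d \right)} = \frac{1}{16}$
$\left(Z{\left(-159,-143 \right)} + C{\left(-223,-40 \right)}\right) \left(W{\left(95,-51 \right)} + 8454\right) = \left(\frac{1}{9 \left(-159\right)} + \frac{1}{16}\right) \left(95 + 8454\right) = \left(\frac{1}{9} \left(- \frac{1}{159}\right) + \frac{1}{16}\right) 8549 = \left(- \frac{1}{1431} + \frac{1}{16}\right) 8549 = \frac{1415}{22896} \cdot 8549 = \frac{12096835}{22896}$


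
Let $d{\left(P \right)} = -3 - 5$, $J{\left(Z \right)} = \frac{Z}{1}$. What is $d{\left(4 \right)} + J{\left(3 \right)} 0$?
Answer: $-8$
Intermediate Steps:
$J{\left(Z \right)} = Z$ ($J{\left(Z \right)} = Z 1 = Z$)
$d{\left(P \right)} = -8$ ($d{\left(P \right)} = -3 - 5 = -8$)
$d{\left(4 \right)} + J{\left(3 \right)} 0 = -8 + 3 \cdot 0 = -8 + 0 = -8$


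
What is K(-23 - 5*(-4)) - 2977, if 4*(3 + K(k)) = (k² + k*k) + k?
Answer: -11905/4 ≈ -2976.3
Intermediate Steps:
K(k) = -3 + k²/2 + k/4 (K(k) = -3 + ((k² + k*k) + k)/4 = -3 + ((k² + k²) + k)/4 = -3 + (2*k² + k)/4 = -3 + (k + 2*k²)/4 = -3 + (k²/2 + k/4) = -3 + k²/2 + k/4)
K(-23 - 5*(-4)) - 2977 = (-3 + (-23 - 5*(-4))²/2 + (-23 - 5*(-4))/4) - 2977 = (-3 + (-23 + 20)²/2 + (-23 + 20)/4) - 2977 = (-3 + (½)*(-3)² + (¼)*(-3)) - 2977 = (-3 + (½)*9 - ¾) - 2977 = (-3 + 9/2 - ¾) - 2977 = ¾ - 2977 = -11905/4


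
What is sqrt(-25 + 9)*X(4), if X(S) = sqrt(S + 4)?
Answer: 8*I*sqrt(2) ≈ 11.314*I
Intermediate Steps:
X(S) = sqrt(4 + S)
sqrt(-25 + 9)*X(4) = sqrt(-25 + 9)*sqrt(4 + 4) = sqrt(-16)*sqrt(8) = (4*I)*(2*sqrt(2)) = 8*I*sqrt(2)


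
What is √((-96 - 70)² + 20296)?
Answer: 2*√11963 ≈ 218.75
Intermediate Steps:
√((-96 - 70)² + 20296) = √((-166)² + 20296) = √(27556 + 20296) = √47852 = 2*√11963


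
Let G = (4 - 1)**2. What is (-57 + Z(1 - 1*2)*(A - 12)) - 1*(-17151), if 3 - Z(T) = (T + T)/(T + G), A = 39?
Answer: 68727/4 ≈ 17182.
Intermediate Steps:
G = 9 (G = 3**2 = 9)
Z(T) = 3 - 2*T/(9 + T) (Z(T) = 3 - (T + T)/(T + 9) = 3 - 2*T/(9 + T))
(-57 + Z(1 - 1*2)*(A - 12)) - 1*(-17151) = (-57 + ((27 + (1 - 1*2))/(9 + (1 - 1*2)))*(39 - 12)) - 1*(-17151) = (-57 + ((27 + (1 - 2))/(9 + (1 - 2)))*27) + 17151 = (-57 + ((27 - 1)/(9 - 1))*27) + 17151 = (-57 + (26/8)*27) + 17151 = (-57 + ((1/8)*26)*27) + 17151 = (-57 + (13/4)*27) + 17151 = (-57 + 351/4) + 17151 = 123/4 + 17151 = 68727/4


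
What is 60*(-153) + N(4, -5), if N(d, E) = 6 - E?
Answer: -9169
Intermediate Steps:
60*(-153) + N(4, -5) = 60*(-153) + (6 - 1*(-5)) = -9180 + (6 + 5) = -9180 + 11 = -9169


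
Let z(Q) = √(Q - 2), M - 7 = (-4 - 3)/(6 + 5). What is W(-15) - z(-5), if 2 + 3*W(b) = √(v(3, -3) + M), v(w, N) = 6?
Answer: -⅔ + 2*√374/33 - I*√7 ≈ 0.5054 - 2.6458*I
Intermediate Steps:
M = 70/11 (M = 7 + (-4 - 3)/(6 + 5) = 7 - 7/11 = 70/11 ≈ 6.3636)
z(Q) = √(-2 + Q)
W(b) = -⅔ + 2*√374/33 (W(b) = -⅔ + √(6 + 70/11)/3 = -⅔ + √(136/11)/3 = -⅔ + (2*√374/11)/3 = -⅔ + 2*√374/33)
W(-15) - z(-5) = (-⅔ + 2*√374/33) - √(-2 - 5) = (-⅔ + 2*√374/33) - √(-7) = (-⅔ + 2*√374/33) - I*√7 = -⅔ + 2*√374/33 - I*√7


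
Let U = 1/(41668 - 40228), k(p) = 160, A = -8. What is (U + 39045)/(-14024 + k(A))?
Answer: -56224801/19964160 ≈ -2.8163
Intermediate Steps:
U = 1/1440 ≈ 0.00069444
(U + 39045)/(-14024 + k(A)) = (1/1440 + 39045)/(-14024 + 160) = (56224801/1440)/(-13864) = (56224801/1440)*(-1/13864) = -56224801/19964160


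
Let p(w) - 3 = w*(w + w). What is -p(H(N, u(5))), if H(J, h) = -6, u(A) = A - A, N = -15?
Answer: -75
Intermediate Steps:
u(A) = 0
p(w) = 3 + 2*w² (p(w) = 3 + w*(w + w) = 3 + w*(2*w) = 3 + 2*w²)
-p(H(N, u(5))) = -(3 + 2*(-6)²) = -(3 + 2*36) = -(3 + 72) = -1*75 = -75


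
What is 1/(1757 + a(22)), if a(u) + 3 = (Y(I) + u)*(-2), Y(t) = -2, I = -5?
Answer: 1/1714 ≈ 0.00058343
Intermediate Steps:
a(u) = 1 - 2*u (a(u) = -3 + (-2 + u)*(-2) = -3 + (4 - 2*u) = 1 - 2*u)
1/(1757 + a(22)) = 1/(1757 + (1 - 2*22)) = 1/(1757 + (1 - 44)) = 1/(1757 - 43) = 1/1714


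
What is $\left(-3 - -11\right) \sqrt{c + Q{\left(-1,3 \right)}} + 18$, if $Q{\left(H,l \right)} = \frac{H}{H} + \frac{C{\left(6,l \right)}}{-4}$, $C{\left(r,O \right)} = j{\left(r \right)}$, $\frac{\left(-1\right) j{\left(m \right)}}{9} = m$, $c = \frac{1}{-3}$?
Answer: $18 + \frac{4 \sqrt{510}}{3} \approx 48.111$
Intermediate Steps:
$c = - \frac{1}{3} \approx -0.33333$
$j{\left(m \right)} = - 9 m$
$C{\left(r,O \right)} = - 9 r$
$Q{\left(H,l \right)} = \frac{29}{2}$ ($Q{\left(H,l \right)} = \frac{H}{H} + \frac{\left(-9\right) 6}{-4} = 1 - - \frac{27}{2} = 1 + \frac{27}{2} = \frac{29}{2}$)
$\left(-3 - -11\right) \sqrt{c + Q{\left(-1,3 \right)}} + 18 = \left(-3 - -11\right) \sqrt{- \frac{1}{3} + \frac{29}{2}} + 18 = \left(-3 + 11\right) \sqrt{\frac{85}{6}} + 18 = 8 \frac{\sqrt{510}}{6} + 18 = \frac{4 \sqrt{510}}{3} + 18 = 18 + \frac{4 \sqrt{510}}{3}$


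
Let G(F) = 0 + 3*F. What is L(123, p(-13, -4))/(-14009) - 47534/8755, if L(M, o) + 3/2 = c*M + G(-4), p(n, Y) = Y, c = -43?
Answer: -1238960837/245297590 ≈ -5.0508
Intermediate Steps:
G(F) = 3*F
L(M, o) = -27/2 - 43*M (L(M, o) = -3/2 + (-43*M + 3*(-4)) = -3/2 + (-43*M - 12) = -3/2 + (-12 - 43*M) = -27/2 - 43*M)
L(123, p(-13, -4))/(-14009) - 47534/8755 = (-27/2 - 43*123)/(-14009) - 47534/8755 = (-27/2 - 5289)*(-1/14009) - 47534*1/8755 = -10605/2*(-1/14009) - 47534/8755 = 10605/28018 - 47534/8755 = -1238960837/245297590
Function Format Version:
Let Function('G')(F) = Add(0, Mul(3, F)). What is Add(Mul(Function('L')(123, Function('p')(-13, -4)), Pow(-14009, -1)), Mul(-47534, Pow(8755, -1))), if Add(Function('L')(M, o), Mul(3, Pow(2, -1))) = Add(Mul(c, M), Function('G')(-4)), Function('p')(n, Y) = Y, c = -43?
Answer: Rational(-1238960837, 245297590) ≈ -5.0508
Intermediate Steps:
Function('G')(F) = Mul(3, F)
Function('L')(M, o) = Add(Rational(-27, 2), Mul(-43, M)) (Function('L')(M, o) = Add(Rational(-3, 2), Add(Mul(-43, M), Mul(3, -4))) = Add(Rational(-3, 2), Add(Mul(-43, M), -12)) = Add(Rational(-3, 2), Add(-12, Mul(-43, M))) = Add(Rational(-27, 2), Mul(-43, M)))
Add(Mul(Function('L')(123, Function('p')(-13, -4)), Pow(-14009, -1)), Mul(-47534, Pow(8755, -1))) = Add(Mul(Add(Rational(-27, 2), Mul(-43, 123)), Pow(-14009, -1)), Mul(-47534, Pow(8755, -1))) = Add(Mul(Add(Rational(-27, 2), -5289), Rational(-1, 14009)), Mul(-47534, Rational(1, 8755))) = Add(Mul(Rational(-10605, 2), Rational(-1, 14009)), Rational(-47534, 8755)) = Add(Rational(10605, 28018), Rational(-47534, 8755)) = Rational(-1238960837, 245297590)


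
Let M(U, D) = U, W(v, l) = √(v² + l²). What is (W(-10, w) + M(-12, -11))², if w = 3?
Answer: (12 - √109)² ≈ 2.4326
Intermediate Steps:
W(v, l) = √(l² + v²)
(W(-10, w) + M(-12, -11))² = (√(3² + (-10)²) - 12)² = (√(9 + 100) - 12)² = (√109 - 12)² = (-12 + √109)²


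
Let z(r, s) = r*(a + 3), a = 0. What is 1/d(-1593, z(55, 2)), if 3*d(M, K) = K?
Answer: 1/55 ≈ 0.018182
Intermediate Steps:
z(r, s) = 3*r (z(r, s) = r*(0 + 3) = r*3 = 3*r)
d(M, K) = K/3
1/d(-1593, z(55, 2)) = 1/((3*55)/3) = 1/((⅓)*165) = 1/55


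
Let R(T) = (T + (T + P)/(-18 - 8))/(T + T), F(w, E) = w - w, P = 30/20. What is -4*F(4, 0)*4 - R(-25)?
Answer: -1253/2600 ≈ -0.48192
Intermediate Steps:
P = 3/2 (P = 30*(1/20) = 3/2 ≈ 1.5000)
F(w, E) = 0
R(T) = (-3/52 + 25*T/26)/(2*T) (R(T) = (T + (T + 3/2)/(-18 - 8))/(T + T) = (T + (3/2 + T)/(-26))/((2*T)) = (T + (3/2 + T)*(-1/26))*(1/(2*T)) = (T + (-3/52 - T/26))*(1/(2*T)) = (-3/52 + 25*T/26)*(1/(2*T)) = (-3/52 + 25*T/26)/(2*T))
-4*F(4, 0)*4 - R(-25) = -4*0*4 - (-3 + 50*(-25))/(104*(-25)) = 0*4 - (-1)*(-3 - 1250)/(104*25) = 0 - (-1)*(-1253)/(104*25) = 0 - 1*1253/2600 = 0 - 1253/2600 = -1253/2600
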